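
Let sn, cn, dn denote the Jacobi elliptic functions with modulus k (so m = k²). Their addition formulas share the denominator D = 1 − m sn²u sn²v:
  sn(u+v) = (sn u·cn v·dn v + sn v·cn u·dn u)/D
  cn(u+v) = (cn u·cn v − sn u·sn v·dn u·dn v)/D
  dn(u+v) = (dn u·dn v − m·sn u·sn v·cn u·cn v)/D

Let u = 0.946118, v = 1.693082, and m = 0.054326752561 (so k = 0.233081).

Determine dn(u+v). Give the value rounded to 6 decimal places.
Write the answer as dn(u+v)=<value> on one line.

dn(u+v)=0.992672

sn u = 0.807390728180723, cn u = 0.5900171286054345, dn u = 0.9821331315358442
sn v = 0.9952485903406344, cn v = -0.09736654160942568, dn v = 0.9727220971468505
m = k² = 0.054326752561
D = 1 − m·sn²u·sn²v = 0.964921226254368
dn(u+v) = (dn u·dn v − m·sn u·sn v·cn u·cn v)/D = 0.9578504602505663/0.964921226254368 = 0.9926721831674809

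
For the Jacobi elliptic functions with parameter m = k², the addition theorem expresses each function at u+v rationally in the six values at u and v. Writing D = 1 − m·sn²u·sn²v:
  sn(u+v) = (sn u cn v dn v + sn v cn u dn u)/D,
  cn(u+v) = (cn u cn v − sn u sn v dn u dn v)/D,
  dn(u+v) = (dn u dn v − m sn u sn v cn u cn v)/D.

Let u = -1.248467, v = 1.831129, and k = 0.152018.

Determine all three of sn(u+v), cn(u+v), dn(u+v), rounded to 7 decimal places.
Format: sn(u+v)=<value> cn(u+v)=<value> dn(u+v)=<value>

sn u = -0.9467506940747559, cn u = 0.3219675810838228, dn u = 0.9895888680427866
sn v = 0.9693368963609649, cn v = -0.2457355923615707, dn v = 0.9890834220837196
m = k² = 0.023109472324
D = 1 − m·sn²u·sn²v = 0.9805369552573928
sn(u+v) = (sn u·cn v·dn v + sn v·cn u·dn u)/D = 0.5389563900024049/0.9805369552573928 = 0.5496543369555387
cn(u+v) = (cn u·cn v − sn u·sn v·dn u·dn v)/D = 0.8191329136965587/0.9805369552573928 = 0.8353921892536266
dn(u+v) = (dn u·dn v − m·sn u·sn v·cn u·cn v)/D = 0.9771079878832196/0.9805369552573928 = 0.996502969769994

sn(u+v)=0.5496543 cn(u+v)=0.8353922 dn(u+v)=0.9965030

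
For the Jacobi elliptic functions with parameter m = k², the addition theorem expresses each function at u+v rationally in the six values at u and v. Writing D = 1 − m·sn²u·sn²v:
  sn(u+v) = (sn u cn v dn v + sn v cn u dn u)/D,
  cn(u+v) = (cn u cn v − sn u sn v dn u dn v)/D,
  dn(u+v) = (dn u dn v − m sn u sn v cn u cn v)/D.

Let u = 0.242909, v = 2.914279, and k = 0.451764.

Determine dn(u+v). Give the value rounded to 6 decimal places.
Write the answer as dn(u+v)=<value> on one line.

sn u = 0.2400598128290821, cn u = 0.9707580987375104, dn u = 0.994101863392072
sn v = 0.3957238206483335, cn v = -0.9183695649200738, dn v = 0.9838902057520851
m = k² = 0.204090711696
D = 1 − m·sn²u·sn²v = 0.9981581826769558
dn(u+v) = (dn u·dn v − m·sn u·sn v·cn u·cn v)/D = 0.9953718488250627/0.9981581826769558 = 0.9972085247606542

dn(u+v)=0.997209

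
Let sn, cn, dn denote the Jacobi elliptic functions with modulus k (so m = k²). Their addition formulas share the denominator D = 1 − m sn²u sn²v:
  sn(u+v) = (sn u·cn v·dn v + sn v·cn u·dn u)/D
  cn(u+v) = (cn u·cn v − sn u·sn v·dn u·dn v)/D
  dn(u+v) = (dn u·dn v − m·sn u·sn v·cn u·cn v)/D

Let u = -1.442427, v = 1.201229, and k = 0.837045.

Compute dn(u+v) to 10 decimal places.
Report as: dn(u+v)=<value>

sn u = -0.9348680495054347, cn u = 0.3549953943559043, dn u = 0.6226171205654617
sn v = 0.8675354002453956, cn v = 0.4973754410111754, dn v = 0.6875192323542255
m = k² = 0.700644332025
D = 1 − m·sn²u·sn²v = 0.5391361339173413
dn(u+v) = (dn u·dn v − m·sn u·sn v·cn u·cn v)/D = 0.5283938736915642/0.5391361339173413 = 0.9800750505299576

dn(u+v)=0.9800750505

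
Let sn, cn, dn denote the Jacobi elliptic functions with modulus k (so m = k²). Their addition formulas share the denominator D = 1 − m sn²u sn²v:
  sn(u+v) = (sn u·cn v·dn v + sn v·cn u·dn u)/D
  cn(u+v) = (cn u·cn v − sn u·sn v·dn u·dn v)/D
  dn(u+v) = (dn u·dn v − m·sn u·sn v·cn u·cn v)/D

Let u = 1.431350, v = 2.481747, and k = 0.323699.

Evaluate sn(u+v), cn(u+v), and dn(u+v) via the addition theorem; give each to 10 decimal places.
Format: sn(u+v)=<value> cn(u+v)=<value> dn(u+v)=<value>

sn(u+v)=-0.6279336090 cn(u+v)=-0.7782669097 dn(u+v)=0.9791244917

sn u = 0.9849955930340828, cn u = 0.1725794938671325, dn u = 0.9478078511071652
sn v = 0.6749283574565179, cn v = -0.7378832646842228, dn v = 0.9758428516316833
m = k² = 0.104781042601
D = 1 − m·sn²u·sn²v = 0.9536908679182621
sn(u+v) = (sn u·cn v·dn v + sn v·cn u·dn u)/D = -0.5988545485214128/0.9536908679182621 = -0.6279336089571729
cn(u+v) = (cn u·cn v − sn u·sn v·dn u·dn v)/D = -0.7422260445887782/0.9536908679182621 = -0.7782669097051604
dn(u+v) = (dn u·dn v − m·sn u·sn v·cn u·cn v)/D = 0.9337820862790306/0.9536908679182621 = 0.9791244916891268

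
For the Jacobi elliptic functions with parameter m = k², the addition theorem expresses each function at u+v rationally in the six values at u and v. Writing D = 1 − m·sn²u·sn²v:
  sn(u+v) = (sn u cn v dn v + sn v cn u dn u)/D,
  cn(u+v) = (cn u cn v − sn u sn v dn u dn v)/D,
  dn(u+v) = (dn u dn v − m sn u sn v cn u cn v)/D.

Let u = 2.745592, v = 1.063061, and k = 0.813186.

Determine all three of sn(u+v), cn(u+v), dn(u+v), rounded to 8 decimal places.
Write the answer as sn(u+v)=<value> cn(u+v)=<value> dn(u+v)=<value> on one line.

sn u = 0.9026157838041738, cn u = -0.4304471475426188, dn u = 0.6791553919521507
sn v = 0.8182804441547731, cn v = 0.574819201761621, dn v = 0.7464743403231796
m = k² = 0.661271470596
D = 1 − m·sn²u·sn²v = 0.6392635907983502
sn(u+v) = (sn u·cn v·dn v + sn v·cn u·dn u)/D = 0.1480848917035677/0.6392635907983502 = 0.2316491879642802
cn(u+v) = (cn u·cn v − sn u·sn v·dn u·dn v)/D = -0.6218752313523535/0.6392635907983502 = -0.9727993902729841
dn(u+v) = (dn u·dn v − m·sn u·sn v·cn u·cn v)/D = 0.6278191037793408/0.6392635907983502 = 0.982097389584292

sn(u+v)=0.23164919 cn(u+v)=-0.97279939 dn(u+v)=0.98209739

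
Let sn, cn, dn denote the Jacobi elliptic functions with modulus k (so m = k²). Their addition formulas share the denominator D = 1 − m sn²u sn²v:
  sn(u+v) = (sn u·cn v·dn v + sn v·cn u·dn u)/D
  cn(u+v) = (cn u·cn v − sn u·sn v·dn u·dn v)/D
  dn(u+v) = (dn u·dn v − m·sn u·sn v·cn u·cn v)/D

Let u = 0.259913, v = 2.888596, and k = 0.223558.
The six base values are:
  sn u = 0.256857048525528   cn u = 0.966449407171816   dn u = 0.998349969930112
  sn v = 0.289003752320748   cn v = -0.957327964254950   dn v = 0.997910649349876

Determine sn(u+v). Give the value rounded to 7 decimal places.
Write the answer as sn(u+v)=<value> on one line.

m = k² = 0.049978179364
D = 1 − m·sn²u·sn²v = 0.9997245959198275
sn(u+v) = (sn u·cn v·dn v + sn v·cn u·dn u)/D = 0.03346396782627942/0.9997245959198275 = 0.03347318647841195

sn(u+v)=0.0334732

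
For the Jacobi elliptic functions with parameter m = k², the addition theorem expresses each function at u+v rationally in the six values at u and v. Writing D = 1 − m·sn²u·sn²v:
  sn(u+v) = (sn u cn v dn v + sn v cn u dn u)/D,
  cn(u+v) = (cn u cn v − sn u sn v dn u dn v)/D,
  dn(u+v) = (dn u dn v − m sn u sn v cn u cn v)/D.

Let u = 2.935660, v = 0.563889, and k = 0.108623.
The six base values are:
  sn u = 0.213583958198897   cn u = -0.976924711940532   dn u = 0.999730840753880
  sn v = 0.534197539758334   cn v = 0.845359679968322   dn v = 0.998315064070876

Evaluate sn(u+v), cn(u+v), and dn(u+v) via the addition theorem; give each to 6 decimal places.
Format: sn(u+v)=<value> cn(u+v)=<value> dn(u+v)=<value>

m = k² = 0.011798956129
D = 1 − m·sn²u·sn²v = 0.9998464023345413
sn(u+v) = (sn u·cn v·dn v + sn v·cn u·dn u)/D = -0.341479268809083/0.9998464023345413 = -0.341531727285074
cn(u+v) = (cn u·cn v − sn u·sn v·dn u·dn v)/D = -0.9397258840933028/0.9998464023345413 = -0.9398702459689177
dn(u+v) = (dn u·dn v − m·sn u·sn v·cn u·cn v)/D = 0.99915813288539/0.9998464023345413 = 0.9993116248180278

sn(u+v)=-0.341532 cn(u+v)=-0.939870 dn(u+v)=0.999312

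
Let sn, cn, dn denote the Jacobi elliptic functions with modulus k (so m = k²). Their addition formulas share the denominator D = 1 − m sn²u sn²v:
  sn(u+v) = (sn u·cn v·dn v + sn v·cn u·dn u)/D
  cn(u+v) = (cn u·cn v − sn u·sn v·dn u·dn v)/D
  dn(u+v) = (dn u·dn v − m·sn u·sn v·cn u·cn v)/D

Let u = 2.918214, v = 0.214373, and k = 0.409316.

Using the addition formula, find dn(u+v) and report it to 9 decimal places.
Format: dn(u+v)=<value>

dn(u+v)=0.998013108

sn u = 0.3594306274829997, cn u = -0.9331718084185661, dn u = 0.9891185458045722
sn v = 0.2124685784025598, cn v = 0.977167899181914, dn v = 0.9962112113774337
m = k² = 0.167539587856
D = 1 − m·sn²u·sn²v = 0.9990229044641501
dn(u+v) = (dn u·dn v − m·sn u·sn v·cn u·cn v)/D = 0.9970379535414084/0.9990229044641501 = 0.9980131076936555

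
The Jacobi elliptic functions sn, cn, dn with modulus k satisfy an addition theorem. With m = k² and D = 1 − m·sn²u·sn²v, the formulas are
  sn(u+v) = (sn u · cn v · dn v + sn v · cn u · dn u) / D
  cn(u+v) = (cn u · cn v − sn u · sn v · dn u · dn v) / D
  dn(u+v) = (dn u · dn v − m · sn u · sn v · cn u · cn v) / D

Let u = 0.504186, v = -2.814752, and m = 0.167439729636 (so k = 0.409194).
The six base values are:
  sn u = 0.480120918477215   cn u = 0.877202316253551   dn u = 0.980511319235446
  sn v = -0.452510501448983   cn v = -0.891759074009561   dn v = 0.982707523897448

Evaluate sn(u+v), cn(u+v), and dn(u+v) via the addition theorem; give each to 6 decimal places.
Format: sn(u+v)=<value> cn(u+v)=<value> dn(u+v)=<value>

m = k² = 0.167439729636
D = 1 − m·sn²u·sn²v = 0.992096542990902
sn(u+v) = (sn u·cn v·dn v + sn v·cn u·dn u)/D = -0.8099557337591613/0.992096542990902 = -0.8164081807173366
cn(u+v) = (cn u·cn v − sn u·sn v·dn u·dn v)/D = -0.5729112147315301/0.992096542990902 = -0.577475265667551
dn(u+v) = (dn u·dn v − m·sn u·sn v·cn u·cn v)/D = 0.9350991129257935/0.992096542990902 = 0.9425485045101792

sn(u+v)=-0.816408 cn(u+v)=-0.577475 dn(u+v)=0.942549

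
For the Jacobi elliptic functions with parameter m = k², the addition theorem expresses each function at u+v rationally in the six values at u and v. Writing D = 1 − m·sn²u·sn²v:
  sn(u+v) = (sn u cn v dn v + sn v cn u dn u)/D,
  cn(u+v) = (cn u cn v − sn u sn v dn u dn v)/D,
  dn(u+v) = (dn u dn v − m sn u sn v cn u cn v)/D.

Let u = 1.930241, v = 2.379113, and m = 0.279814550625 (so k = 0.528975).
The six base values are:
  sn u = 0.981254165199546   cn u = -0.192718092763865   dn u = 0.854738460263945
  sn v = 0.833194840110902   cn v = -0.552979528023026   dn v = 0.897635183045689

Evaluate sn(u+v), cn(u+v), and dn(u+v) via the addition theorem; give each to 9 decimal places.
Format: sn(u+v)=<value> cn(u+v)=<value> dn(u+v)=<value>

sn(u+v)=-0.767950584 cn(u+v)=-0.640509095 dn(u+v)=0.913772346

m = k² = 0.279814550625
D = 1 − m·sn²u·sn²v = 0.8129634580264166
sn(u+v) = (sn u·cn v·dn v + sn v·cn u·dn u)/D = -0.6243157622372762/0.8129634580264166 = -0.7679505838465246
cn(u+v) = (cn u·cn v − sn u·sn v·dn u·dn v)/D = -0.5207104887635335/0.8129634580264166 = -0.6405090949938041
dn(u+v) = (dn u·dn v − m·sn u·sn v·cn u·cn v)/D = 0.7428635263943543/0.8129634580264166 = 0.9137723461737878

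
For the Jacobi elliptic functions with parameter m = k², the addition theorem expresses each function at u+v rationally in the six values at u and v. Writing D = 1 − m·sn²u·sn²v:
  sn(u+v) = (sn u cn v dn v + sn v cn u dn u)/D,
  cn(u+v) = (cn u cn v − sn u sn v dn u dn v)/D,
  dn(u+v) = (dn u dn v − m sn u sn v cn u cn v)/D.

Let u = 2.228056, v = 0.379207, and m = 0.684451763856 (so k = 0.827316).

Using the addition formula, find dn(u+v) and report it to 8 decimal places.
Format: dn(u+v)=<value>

sn u = 0.9951386620849547, cn u = -0.09848372060277936, dn u = 0.5676149781200479
sn v = 0.3645869672498444, cn v = 0.9311693419091722, dn v = 0.9534254919611749
m = k² = 0.684451763856
D = 1 − m·sn²u·sn²v = 0.9099025860374705
dn(u+v) = (dn u·dn v − m·sn u·sn v·cn u·cn v)/D = 0.5639516136867664/0.9099025860374705 = 0.6197933958433023

dn(u+v)=0.61979340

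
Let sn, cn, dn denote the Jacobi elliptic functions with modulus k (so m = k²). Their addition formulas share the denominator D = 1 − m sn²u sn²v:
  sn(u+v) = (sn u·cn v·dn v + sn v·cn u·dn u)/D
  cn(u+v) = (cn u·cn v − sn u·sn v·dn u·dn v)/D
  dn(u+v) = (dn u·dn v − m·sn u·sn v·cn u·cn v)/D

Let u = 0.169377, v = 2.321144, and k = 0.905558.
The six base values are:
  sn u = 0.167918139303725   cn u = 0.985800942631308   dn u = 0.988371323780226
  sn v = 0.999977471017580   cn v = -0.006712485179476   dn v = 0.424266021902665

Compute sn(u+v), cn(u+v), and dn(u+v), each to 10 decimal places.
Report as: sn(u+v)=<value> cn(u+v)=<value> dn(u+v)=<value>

m = k² = 0.820035291364
D = 1 − m·sn²u·sn²v = 0.9768789154952965
sn(u+v) = (sn u·cn v·dn v + sn v·cn u·dn u)/D = 0.9738372212153834/0.9768789154952965 = 0.9968863139211363
cn(u+v) = (cn u·cn v − sn u·sn v·dn u·dn v)/D = -0.07702909914290256/0.9768789154952965 = -0.07885224864726179
dn(u+v) = (dn u·dn v − m·sn u·sn v·cn u·cn v)/D = 0.4202435261260486/0.9768789154952965 = 0.4301899851252056

sn(u+v)=0.9968863139 cn(u+v)=-0.0788522486 dn(u+v)=0.4301899851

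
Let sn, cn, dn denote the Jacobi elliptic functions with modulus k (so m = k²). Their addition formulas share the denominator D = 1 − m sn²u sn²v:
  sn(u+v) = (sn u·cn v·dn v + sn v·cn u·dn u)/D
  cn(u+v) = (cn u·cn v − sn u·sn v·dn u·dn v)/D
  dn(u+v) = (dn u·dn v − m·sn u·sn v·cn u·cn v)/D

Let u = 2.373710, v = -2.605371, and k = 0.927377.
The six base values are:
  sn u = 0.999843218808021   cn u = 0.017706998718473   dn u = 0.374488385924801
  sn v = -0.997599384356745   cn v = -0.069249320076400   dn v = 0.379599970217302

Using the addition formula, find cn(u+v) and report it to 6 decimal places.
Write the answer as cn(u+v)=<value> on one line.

m = k² = 0.860028100129
D = 1 − m·sn²u·sn²v = 0.1443644956061659
cn(u+v) = (cn u·cn v − sn u·sn v·dn u·dn v)/D = 0.1405660872830493/0.1443644956061659 = 0.9736887639362598

cn(u+v)=0.973689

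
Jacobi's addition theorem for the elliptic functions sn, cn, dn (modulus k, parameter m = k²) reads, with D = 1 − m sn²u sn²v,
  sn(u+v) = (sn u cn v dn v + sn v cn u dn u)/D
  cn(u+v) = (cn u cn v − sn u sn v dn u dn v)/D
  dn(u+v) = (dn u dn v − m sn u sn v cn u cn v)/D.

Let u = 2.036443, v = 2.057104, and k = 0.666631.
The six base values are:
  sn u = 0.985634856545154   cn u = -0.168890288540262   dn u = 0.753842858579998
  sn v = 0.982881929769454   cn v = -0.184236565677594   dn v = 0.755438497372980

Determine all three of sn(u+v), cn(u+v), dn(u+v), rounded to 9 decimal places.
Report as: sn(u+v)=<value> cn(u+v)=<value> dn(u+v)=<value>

sn(u+v)=-0.449995763 cn(u+v)=-0.893030690 dn(u+v)=0.953945137

m = k² = 0.444396890161
D = 1 − m·sn²u·sn²v = 0.5829330078635568
sn(u+v) = (sn u·cn v·dn v + sn v·cn u·dn u)/D = -0.2623173834097379/0.5829330078635568 = -0.4499957625853583
cn(u+v) = (cn u·cn v − sn u·sn v·dn u·dn v)/D = -0.5205770663580198/0.5829330078635568 = -0.893030690209033
dn(u+v) = (dn u·dn v − m·sn u·sn v·cn u·cn v)/D = 0.5560861080827392/0.5829330078635568 = 0.9539451370592117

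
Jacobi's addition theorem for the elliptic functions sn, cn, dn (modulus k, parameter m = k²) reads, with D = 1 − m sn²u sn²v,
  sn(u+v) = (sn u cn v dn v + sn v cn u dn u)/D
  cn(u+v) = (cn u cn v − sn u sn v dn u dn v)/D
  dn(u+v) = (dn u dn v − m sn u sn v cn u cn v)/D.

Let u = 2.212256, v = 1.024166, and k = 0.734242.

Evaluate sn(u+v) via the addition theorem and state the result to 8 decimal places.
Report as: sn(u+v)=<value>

sn(u+v)=0.50351320

sn u = 0.975524237367208, cn u = -0.2198919332516024, dn u = 0.6978223591673455
sn v = 0.8114035362666288, cn v = 0.5844863568416372, dn v = 0.8031576505364224
m = k² = 0.539111314564
D = 1 − m·sn²u·sn²v = 0.6622243276501477
sn(u+v) = (sn u·cn v·dn v + sn v·cn u·dn u)/D = 0.3334386895988035/0.6622243276501477 = 0.5035131988913563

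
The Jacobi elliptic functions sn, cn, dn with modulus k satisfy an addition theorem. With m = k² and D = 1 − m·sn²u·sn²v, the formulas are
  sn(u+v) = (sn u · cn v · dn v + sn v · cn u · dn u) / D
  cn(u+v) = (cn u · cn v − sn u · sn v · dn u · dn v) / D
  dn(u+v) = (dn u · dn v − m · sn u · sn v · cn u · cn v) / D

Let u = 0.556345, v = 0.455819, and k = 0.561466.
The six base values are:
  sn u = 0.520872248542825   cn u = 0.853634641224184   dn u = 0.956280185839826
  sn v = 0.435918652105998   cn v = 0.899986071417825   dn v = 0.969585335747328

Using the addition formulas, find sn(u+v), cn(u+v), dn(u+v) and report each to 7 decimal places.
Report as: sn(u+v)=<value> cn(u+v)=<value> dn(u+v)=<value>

sn(u+v)=0.8237546 cn(u+v)=0.5669466 dn(u+v)=0.8866140

m = k² = 0.315244069156
D = 1 − m·sn²u·sn²v = 0.9837474965282987
sn(u+v) = (sn u·cn v·dn v + sn v·cn u·dn u)/D = 0.8103665023173816/0.9837474965282987 = 0.8237545764306506
cn(u+v) = (cn u·cn v − sn u·sn v·dn u·dn v)/D = 0.5577322555201449/0.9837474965282987 = 0.5669465563962439
dn(u+v) = (dn u·dn v − m·sn u·sn v·cn u·cn v)/D = 0.8722042706631051/0.9837474965282987 = 0.8866139672437938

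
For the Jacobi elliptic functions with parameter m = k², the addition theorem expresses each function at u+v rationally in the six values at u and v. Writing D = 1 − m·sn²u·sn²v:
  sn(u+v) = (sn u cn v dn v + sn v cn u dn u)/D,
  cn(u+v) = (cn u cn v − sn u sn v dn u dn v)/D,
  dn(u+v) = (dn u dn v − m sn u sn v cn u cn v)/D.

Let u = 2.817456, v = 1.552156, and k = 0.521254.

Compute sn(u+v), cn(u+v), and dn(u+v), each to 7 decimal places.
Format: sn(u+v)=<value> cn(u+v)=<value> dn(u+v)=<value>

sn(u+v)=-0.8074044 cn(u+v)=-0.5899985 dn(u+v)=0.9071243

sn u = 0.5394627862578811, cn u = -0.8420094430841519, dn u = 0.9596500253540479
sn v = 0.992281215293597, cn v = 0.1240080230286015, dn v = 0.85584610500987
m = k² = 0.271705732516
D = 1 − m·sn²u·sn²v = 0.9221441369374223
sn(u+v) = (sn u·cn v·dn v + sn v·cn u·dn u)/D = -0.7445431923262969/0.9221441369374223 = -0.8074043552443282
cn(u+v) = (cn u·cn v − sn u·sn v·dn u·dn v)/D = -0.5440636397046123/0.9221441369374223 = -0.5899984806187984
dn(u+v) = (dn u·dn v − m·sn u·sn v·cn u·cn v)/D = 0.8364993802289513/0.9221441369374223 = 0.9071243276643173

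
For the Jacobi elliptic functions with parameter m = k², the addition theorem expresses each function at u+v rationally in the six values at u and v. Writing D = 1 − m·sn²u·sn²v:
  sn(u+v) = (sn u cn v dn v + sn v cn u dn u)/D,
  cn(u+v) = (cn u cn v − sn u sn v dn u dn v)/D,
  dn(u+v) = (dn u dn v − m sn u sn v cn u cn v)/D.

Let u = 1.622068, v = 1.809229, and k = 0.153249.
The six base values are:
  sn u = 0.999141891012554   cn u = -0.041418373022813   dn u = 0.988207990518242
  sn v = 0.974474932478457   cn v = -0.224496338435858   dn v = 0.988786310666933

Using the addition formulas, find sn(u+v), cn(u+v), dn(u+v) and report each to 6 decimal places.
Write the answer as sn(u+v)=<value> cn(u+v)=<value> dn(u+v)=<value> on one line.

m = k² = 0.023485256001
D = 1 − m·sn²u·sn²v = 0.9777366262019245
sn(u+v) = (sn u·cn v·dn v + sn v·cn u·dn u)/D = -0.2616736511453609/0.9777366262019245 = -0.2676320433671873
cn(u+v) = (cn u·cn v − sn u·sn v·dn u·dn v)/D = -0.9420699605193756/0.9777366262019245 = -0.9635211930015364
dn(u+v) = (dn u·dn v − m·sn u·sn v·cn u·cn v)/D = 0.9769139173647786/0.9777366262019245 = 0.9991585578210957

sn(u+v)=-0.267632 cn(u+v)=-0.963521 dn(u+v)=0.999159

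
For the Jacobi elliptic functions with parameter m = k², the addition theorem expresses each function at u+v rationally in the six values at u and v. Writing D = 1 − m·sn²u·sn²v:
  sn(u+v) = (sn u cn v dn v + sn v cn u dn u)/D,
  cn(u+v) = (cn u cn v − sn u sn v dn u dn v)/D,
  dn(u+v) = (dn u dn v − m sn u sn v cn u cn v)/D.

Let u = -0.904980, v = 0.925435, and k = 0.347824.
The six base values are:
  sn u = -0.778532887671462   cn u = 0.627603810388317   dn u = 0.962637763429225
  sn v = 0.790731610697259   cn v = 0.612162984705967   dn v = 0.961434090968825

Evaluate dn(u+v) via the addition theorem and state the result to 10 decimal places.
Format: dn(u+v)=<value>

dn(u+v)=0.9999746939

m = k² = 0.120981534976
D = 1 − m·sn²u·sn²v = 0.9541508574230608
dn(u+v) = (dn u·dn v − m·sn u·sn v·cn u·cn v)/D = 0.9541267115615873/0.9541508574230608 = 0.9999746938743642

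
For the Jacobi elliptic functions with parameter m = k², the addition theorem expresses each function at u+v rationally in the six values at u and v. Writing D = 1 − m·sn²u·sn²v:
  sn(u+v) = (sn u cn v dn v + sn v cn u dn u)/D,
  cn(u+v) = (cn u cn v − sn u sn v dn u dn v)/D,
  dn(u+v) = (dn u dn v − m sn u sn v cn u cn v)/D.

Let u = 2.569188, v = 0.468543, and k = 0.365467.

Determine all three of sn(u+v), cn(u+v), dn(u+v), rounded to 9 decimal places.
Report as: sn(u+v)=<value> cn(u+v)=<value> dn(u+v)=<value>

sn u = 0.6283860524650025, cn u = -0.7779016448545736, dn u = 0.9732722499054845
sn v = 0.4496329044710323, cn v = 0.8932134410189669, dn v = 0.9864060874905027
m = k² = 0.133566128089
D = 1 − m·sn²u·sn²v = 0.9893373394898679
sn(u+v) = (sn u·cn v·dn v + sn v·cn u·dn u)/D = 0.2132312318921077/0.9893373394898679 = 0.2155293481615241
cn(u+v) = (cn u·cn v − sn u·sn v·dn u·dn v)/D = -0.9660853031977375/0.9893373394898679 = -0.9764973630691834
dn(u+v) = (dn u·dn v − m·sn u·sn v·cn u·cn v)/D = 0.9862633753715141/0.9893373394898679 = 0.9968929059930773

sn(u+v)=0.215529348 cn(u+v)=-0.976497363 dn(u+v)=0.996892906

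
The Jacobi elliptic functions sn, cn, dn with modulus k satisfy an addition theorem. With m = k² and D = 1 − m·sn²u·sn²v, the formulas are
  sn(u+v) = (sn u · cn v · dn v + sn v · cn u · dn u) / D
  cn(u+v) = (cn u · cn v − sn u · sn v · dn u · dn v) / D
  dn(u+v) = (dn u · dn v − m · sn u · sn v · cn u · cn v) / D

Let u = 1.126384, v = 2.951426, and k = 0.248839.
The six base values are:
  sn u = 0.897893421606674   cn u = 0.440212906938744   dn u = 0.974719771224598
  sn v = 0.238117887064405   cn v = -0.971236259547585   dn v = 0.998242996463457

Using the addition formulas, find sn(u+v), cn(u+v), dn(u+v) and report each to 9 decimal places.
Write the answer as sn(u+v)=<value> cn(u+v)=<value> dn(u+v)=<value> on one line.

m = k² = 0.061920847921
D = 1 − m·sn²u·sn²v = 0.9971694520610698
sn(u+v) = (sn u·cn v·dn v + sn v·cn u·dn u)/D = -0.7683617953109229/0.9971694520610698 = -0.7705428537975971
cn(u+v) = (cn u·cn v − sn u·sn v·dn u·dn v)/D = -0.6355840366390188/0.9971694520610698 = -0.6373881944792004
dn(u+v) = (dn u·dn v − m·sn u·sn v·cn u·cn v)/D = 0.9786675100919566/0.9971694520610698 = 0.9814455387388059

sn(u+v)=-0.770542854 cn(u+v)=-0.637388194 dn(u+v)=0.981445539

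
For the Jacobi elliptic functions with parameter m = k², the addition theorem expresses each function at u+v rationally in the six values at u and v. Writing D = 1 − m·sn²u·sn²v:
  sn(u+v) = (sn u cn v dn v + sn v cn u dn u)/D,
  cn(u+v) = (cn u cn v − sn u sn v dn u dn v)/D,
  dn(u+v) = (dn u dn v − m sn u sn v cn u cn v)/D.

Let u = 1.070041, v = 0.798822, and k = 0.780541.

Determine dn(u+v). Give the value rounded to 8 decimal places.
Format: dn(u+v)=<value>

sn u = 0.82596748359345, cn u = 0.5637177627557108, dn u = 0.7644344278290358
sn v = 0.6843691164705099, cn v = 0.7291357297659837, dn v = 0.8453719295158193
m = k² = 0.609244252681
D = 1 − m·sn²u·sn²v = 0.8053303949595587
dn(u+v) = (dn u·dn v − m·sn u·sn v·cn u·cn v)/D = 0.5046797708125216/0.8053303949595587 = 0.6266741873537073

dn(u+v)=0.62667419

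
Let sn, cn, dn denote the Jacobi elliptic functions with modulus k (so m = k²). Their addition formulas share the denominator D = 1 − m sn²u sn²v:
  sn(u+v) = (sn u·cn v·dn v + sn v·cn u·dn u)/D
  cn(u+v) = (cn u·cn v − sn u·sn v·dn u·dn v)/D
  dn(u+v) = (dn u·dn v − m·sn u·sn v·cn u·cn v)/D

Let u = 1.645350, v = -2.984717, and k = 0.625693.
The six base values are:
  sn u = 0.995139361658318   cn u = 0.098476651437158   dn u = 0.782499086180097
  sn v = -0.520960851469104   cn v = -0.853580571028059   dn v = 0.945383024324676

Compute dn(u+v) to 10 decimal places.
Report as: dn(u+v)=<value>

dn(u+v)=0.8076861267

m = k² = 0.391491730249
D = 1 − m·sn²u·sn²v = 0.894779447176878
dn(u+v) = (dn u·dn v − m·sn u·sn v·cn u·cn v)/D = 0.7227009459357513/0.894779447176878 = 0.8076861266940671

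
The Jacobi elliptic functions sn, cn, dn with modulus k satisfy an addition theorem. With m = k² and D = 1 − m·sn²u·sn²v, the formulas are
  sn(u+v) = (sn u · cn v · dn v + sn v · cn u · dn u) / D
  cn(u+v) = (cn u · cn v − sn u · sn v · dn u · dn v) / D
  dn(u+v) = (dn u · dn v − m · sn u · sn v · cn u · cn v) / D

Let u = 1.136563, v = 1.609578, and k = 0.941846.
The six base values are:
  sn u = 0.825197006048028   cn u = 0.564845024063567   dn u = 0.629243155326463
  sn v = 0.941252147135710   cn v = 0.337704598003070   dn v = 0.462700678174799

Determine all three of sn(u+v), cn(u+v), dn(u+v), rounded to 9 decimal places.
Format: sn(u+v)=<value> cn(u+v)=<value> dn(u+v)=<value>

sn(u+v)=0.997097272 cn(u+v)=-0.076138228 dn(u+v)=0.343610981

m = k² = 0.887073887716
D = 1 − m·sn²u·sn²v = 0.464835813638076
sn(u+v) = (sn u·cn v·dn v + sn v·cn u·dn u)/D = 0.4634865218103035/0.464835813638076 = 0.9970972722234713
cn(u+v) = (cn u·cn v − sn u·sn v·dn u·dn v)/D = -0.03539177504391695/0.464835813638076 = -0.07613822774738523
dn(u+v) = (dn u·dn v − m·sn u·sn v·cn u·cn v)/D = 0.1597226897354379/0.464835813638076 = 0.3436109805854998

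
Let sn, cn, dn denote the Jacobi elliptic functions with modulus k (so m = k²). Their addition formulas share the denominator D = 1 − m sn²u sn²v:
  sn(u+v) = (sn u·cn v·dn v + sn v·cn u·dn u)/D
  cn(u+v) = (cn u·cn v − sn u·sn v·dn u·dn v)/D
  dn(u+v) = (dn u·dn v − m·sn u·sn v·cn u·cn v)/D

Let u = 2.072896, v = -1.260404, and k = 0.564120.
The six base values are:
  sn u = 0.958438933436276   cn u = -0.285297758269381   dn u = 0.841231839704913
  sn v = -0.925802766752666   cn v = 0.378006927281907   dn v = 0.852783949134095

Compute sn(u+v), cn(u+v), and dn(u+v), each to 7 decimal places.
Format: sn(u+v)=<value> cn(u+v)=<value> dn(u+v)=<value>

m = k² = 0.3182313744
D = 1 − m·sn²u·sn²v = 0.7494416747554948
sn(u+v) = (sn u·cn v·dn v + sn v·cn u·dn u)/D = 0.5311547944373013/0.7494416747554948 = 0.7087339980267183
cn(u+v) = (cn u·cn v − sn u·sn v·dn u·dn v)/D = 0.5287129733670142/0.7494416747554948 = 0.7054758110956489
dn(u+v) = (dn u·dn v − m·sn u·sn v·cn u·cn v)/D = 0.6869364345291801/0.7494416747554948 = 0.916597592138565

sn(u+v)=0.7087340 cn(u+v)=0.7054758 dn(u+v)=0.9165976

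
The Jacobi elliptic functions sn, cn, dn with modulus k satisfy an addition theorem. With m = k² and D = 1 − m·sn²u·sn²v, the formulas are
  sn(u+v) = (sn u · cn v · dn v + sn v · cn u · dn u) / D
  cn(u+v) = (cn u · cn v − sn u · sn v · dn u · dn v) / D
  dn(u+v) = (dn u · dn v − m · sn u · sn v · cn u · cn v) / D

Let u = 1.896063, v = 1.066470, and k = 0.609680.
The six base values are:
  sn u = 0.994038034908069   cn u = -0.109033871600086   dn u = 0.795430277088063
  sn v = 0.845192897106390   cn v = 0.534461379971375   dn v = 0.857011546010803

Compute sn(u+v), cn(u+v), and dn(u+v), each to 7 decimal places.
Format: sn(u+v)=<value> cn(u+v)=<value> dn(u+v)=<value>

sn(u+v)=0.5178863 cn(u+v)=-0.8554495 dn(u+v)=0.9488441

m = k² = 0.3717097024
D = 1 − m·sn²u·sn²v = 0.7376255272913233
sn(u+v) = (sn u·cn v·dn v + sn v·cn u·dn u)/D = 0.3820061557608958/0.7376255272913233 = 0.5178863008763842
cn(u+v) = (cn u·cn v − sn u·sn v·dn u·dn v)/D = -0.63100135932705/0.7376255272913233 = -0.8554494604385318
dn(u+v) = (dn u·dn v − m·sn u·sn v·cn u·cn v)/D = 0.6998916371364049/0.7376255272913233 = 0.948844110244553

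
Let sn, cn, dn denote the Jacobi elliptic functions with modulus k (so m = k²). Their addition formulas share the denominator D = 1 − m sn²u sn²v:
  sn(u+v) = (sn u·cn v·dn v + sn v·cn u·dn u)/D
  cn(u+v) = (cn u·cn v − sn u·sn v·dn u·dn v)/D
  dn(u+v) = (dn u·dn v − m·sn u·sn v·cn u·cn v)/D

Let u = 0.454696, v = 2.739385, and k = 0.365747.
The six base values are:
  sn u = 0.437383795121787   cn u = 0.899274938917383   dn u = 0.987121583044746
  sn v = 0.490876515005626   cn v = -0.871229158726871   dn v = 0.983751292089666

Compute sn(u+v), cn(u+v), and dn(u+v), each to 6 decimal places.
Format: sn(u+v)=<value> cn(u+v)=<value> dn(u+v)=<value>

m = k² = 0.133770868009
D = 1 − m·sn²u·sn²v = 0.9938336037113676
sn(u+v) = (sn u·cn v·dn v + sn v·cn u·dn u)/D = 0.06087823188735109/0.9938336037113676 = 0.06125596041430648
cn(u+v) = (cn u·cn v − sn u·sn v·dn u·dn v)/D = -0.9919672740308491/0.9938336037113676 = -0.9981220903845987
dn(u+v) = (dn u·dn v − m·sn u·sn v·cn u·cn v)/D = 0.9935841462824201/0.9938336037113676 = 0.9997489947733544

sn(u+v)=0.061256 cn(u+v)=-0.998122 dn(u+v)=0.999749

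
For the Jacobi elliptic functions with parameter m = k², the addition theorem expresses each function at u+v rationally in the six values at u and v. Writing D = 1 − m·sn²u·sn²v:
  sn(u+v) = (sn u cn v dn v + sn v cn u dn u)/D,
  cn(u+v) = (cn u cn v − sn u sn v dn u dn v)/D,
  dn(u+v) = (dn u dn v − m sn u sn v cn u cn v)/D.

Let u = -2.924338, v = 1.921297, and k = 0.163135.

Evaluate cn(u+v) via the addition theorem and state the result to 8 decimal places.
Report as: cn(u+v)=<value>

cn(u+v)=0.54081956

sn u = -0.2361635415376134, cn u = -0.9717133227698445, dn u = 0.9992575772871628
sn v = 0.9442441151088577, cn v = -0.3292461861317308, dn v = 0.9880647272487411
m = k² = 0.026613028225
D = 1 − m·sn²u·sn²v = 0.9986766077895001
cn(u+v) = (cn u·cn v − sn u·sn v·dn u·dn v)/D = 0.540103839994741/0.9986766077895001 = 0.5408195563829442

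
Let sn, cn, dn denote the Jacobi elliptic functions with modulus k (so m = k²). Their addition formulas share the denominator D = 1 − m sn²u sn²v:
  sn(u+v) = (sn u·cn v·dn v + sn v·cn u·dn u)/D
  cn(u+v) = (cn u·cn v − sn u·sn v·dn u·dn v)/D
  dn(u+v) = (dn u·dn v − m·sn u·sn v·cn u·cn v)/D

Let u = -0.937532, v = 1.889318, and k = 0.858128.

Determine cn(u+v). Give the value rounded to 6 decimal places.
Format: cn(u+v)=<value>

sn u = -0.7537596563413208, cn u = 0.6571501962810435, dn u = 0.7626407776398374
sn v = 0.992082271528916, cn v = 0.1255896752047162, dn v = 0.5246247642096371
m = k² = 0.736383664384
D = 1 − m·sn²u·sn²v = 0.5882199507005736
cn(u+v) = (cn u·cn v − sn u·sn v·dn u·dn v)/D = 0.3817228737743799/0.5882199507005736 = 0.6489458123950839

cn(u+v)=0.648946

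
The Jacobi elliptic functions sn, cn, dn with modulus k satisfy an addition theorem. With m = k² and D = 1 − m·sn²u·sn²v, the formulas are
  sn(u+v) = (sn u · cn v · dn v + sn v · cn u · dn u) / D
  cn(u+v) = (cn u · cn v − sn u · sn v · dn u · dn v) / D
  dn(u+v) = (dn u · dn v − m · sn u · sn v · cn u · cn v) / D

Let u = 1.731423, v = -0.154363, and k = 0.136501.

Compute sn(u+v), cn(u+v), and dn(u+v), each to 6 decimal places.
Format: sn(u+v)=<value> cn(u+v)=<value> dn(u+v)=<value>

sn u = 0.9884991629151019, cn u = -0.1512263367146835, dn u = 0.9908549801621422
sn v = -0.1537394721723444, cn v = 0.9881114181589893, dn v = 0.9997797782218736
m = k² = 0.018632523001
D = 1 − m·sn²u·sn²v = 0.9995696765142974
sn(u+v) = (sn u·cn v·dn v + sn v·cn u·dn u)/D = 0.9995690491255848/0.9995696765142974 = 0.999999372341191
cn(u+v) = (cn u·cn v − sn u·sn v·dn u·dn v)/D = 0.001119927261676885/0.9995696765142974 = 0.001120409400155374
dn(u+v) = (dn u·dn v − m·sn u·sn v·cn u·cn v)/D = 0.9902136492442678/0.9995696765142974 = 0.9906399448784241

sn(u+v)=0.999999 cn(u+v)=0.001120 dn(u+v)=0.990640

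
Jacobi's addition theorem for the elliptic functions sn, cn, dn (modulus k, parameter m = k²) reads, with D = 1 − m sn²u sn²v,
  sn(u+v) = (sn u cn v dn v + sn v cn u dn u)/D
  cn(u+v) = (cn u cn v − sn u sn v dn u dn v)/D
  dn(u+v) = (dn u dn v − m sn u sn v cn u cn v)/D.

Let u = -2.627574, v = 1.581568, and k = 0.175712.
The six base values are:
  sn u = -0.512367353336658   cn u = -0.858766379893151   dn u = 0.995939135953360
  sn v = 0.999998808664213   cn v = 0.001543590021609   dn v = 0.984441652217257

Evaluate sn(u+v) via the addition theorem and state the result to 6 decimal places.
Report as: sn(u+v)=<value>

m = k² = 0.030874706944
D = 1 − m·sn²u·sn²v = 0.9918947818356319
sn(u+v) = (sn u·cn v·dn v + sn v·cn u·dn u)/D = -0.8560566077200813/0.9918947818356319 = -0.8630518310982903

sn(u+v)=-0.863052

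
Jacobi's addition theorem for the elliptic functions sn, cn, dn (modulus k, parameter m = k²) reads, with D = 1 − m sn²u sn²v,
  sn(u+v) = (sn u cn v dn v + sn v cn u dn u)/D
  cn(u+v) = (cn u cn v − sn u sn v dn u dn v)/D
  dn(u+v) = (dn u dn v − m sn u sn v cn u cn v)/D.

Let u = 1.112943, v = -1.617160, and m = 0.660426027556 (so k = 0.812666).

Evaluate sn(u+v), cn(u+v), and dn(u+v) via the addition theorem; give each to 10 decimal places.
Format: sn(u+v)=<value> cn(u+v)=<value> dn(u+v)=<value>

sn(u+v)=-0.4714167907 cn(u+v)=0.8819105450 dn(u+v)=0.9237050506

sn u = 0.8389846553892572, cn u = 0.5441550771805491, dn u = 0.7315252934247888
sn v = -0.9714747894212658, cn v = 0.23714285466551, dn v = 0.6137704578786904
m = k² = 0.660426027556
D = 1 − m·sn²u·sn²v = 0.5612720671320106
sn(u+v) = (sn u·cn v·dn v + sn v·cn u·dn u)/D = -0.2645930766020499/0.5612720671320106 = -0.4714167907091266
cn(u+v) = (cn u·cn v − sn u·sn v·dn u·dn v)/D = 0.4949917546352686/0.5612720671320106 = 0.8819105450313584
dn(u+v) = (dn u·dn v − m·sn u·sn v·cn u·cn v)/D = 0.5184498431724096/0.5612720671320106 = 0.9237050506033303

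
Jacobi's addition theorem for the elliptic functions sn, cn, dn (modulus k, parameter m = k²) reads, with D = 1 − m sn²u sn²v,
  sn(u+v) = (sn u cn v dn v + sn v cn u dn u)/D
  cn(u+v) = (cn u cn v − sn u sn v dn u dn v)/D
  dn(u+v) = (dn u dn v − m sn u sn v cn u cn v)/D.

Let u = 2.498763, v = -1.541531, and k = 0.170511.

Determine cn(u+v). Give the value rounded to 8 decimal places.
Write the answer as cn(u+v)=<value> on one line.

sn u = 0.6168514186634535, cn u = -0.7870796194114575, dn u = 0.9944532053571784
sn v = -0.9991890715829107, cn v = 0.04026411838450023, dn v = 0.9853796900825638
m = k² = 0.029074001121
D = 1 − m·sn²u·sn²v = 0.9889551126842418
cn(u+v) = (cn u·cn v − sn u·sn v·dn u·dn v)/D = 0.572280093851233/0.9889551126842418 = 0.5786714548630412

cn(u+v)=0.57867145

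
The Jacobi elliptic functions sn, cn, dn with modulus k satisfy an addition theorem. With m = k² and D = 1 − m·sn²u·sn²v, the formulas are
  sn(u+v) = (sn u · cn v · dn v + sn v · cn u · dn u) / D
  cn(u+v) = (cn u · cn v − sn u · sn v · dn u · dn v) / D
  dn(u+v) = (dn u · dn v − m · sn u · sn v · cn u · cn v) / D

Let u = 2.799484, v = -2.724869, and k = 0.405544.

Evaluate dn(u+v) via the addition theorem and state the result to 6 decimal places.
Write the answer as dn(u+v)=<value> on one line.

dn(u+v)=0.999543

sn u = 0.4633910729105893, cn u = -0.8861538881857783, dn u = 0.9821832914475427
sn v = -0.5268665478837665, cn v = -0.8499480223643342, dn v = 0.9769064288283948
m = k² = 0.164465935936
D = 1 − m·sn²u·sn²v = 0.9901966944999419
dn(u+v) = (dn u·dn v − m·sn u·sn v·cn u·cn v)/D = 0.9897442339893169/0.9901966944999419 = 0.9995430599666326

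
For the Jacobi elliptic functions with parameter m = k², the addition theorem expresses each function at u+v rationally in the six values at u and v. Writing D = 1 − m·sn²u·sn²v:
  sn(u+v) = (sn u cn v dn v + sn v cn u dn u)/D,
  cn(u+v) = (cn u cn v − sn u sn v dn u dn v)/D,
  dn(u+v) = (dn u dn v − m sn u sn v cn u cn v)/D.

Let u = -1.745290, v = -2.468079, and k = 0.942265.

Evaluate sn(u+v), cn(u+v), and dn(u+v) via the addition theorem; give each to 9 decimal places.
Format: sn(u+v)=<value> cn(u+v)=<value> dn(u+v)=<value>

sn u = -0.9597806436080615, cn u = 0.2807509860272895, dn u = 0.4267540842882374
sn v = -0.9998224763569889, cn v = 0.01884186220569294, dn v = 0.3353384488245545
m = k² = 0.887863330225
D = 1 − m·sn²u·sn²v = 0.1824094090935998
sn(u+v) = (sn u·cn v·dn v + sn v·cn u·dn u)/D = -0.1258546393876809/0.1824094090935998 = -0.6899569491127569
cn(u+v) = (cn u·cn v − sn u·sn v·dn u·dn v)/D = -0.1320371245918096/0.1824094090935998 = -0.7238504046907873
dn(u+v) = (dn u·dn v − m·sn u·sn v·cn u·cn v)/D = 0.1386000676225685/0.1824094090935998 = 0.7598295960240108

sn(u+v)=-0.689956949 cn(u+v)=-0.723850405 dn(u+v)=0.759829596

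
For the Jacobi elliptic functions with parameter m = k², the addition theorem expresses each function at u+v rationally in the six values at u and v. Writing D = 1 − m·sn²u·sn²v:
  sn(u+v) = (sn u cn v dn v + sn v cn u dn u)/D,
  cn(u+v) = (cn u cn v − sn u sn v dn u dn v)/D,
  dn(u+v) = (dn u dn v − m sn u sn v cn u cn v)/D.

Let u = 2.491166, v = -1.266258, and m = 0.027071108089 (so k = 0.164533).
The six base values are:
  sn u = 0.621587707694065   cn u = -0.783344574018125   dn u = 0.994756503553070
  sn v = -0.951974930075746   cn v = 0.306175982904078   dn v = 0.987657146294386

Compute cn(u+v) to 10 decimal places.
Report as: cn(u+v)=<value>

m = k² = 0.027071108089
D = 1 − m·sn²u·sn²v = 0.9905210138036923
cn(u+v) = (cn u·cn v − sn u·sn v·dn u·dn v)/D = 0.3415264416505191/0.9905210138036923 = 0.3447947462911726

cn(u+v)=0.3447947463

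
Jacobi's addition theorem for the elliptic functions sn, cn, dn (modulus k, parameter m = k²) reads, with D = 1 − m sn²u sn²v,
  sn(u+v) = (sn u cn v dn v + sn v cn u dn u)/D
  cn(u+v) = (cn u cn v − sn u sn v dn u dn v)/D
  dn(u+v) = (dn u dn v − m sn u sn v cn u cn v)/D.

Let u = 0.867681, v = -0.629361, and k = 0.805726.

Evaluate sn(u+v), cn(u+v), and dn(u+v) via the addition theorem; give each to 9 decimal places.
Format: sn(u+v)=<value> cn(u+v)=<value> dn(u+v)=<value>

sn u = 0.7226083103391837, cn u = 0.6912577159270991, dn u = 0.8130282039786622
sn v = -0.5684873667458644, cn v = 0.8226919920908147, dn v = 0.8889289793254367
m = k² = 0.649194387076
D = 1 − m·sn²u·sn²v = 0.890447499168861
sn(u+v) = (sn u·cn v·dn v + sn v·cn u·dn u)/D = 0.2089573849551224/0.890447499168861 = 0.2346655868539831
cn(u+v) = (cn u·cn v − sn u·sn v·dn u·dn v)/D = 0.8655827863634971/0.890447499168861 = 0.9720761607746976
dn(u+v) = (dn u·dn v − m·sn u·sn v·cn u·cn v)/D = 0.8743859855535691/0.890447499168861 = 0.9819624249264739

sn(u+v)=0.234665587 cn(u+v)=0.972076161 dn(u+v)=0.981962425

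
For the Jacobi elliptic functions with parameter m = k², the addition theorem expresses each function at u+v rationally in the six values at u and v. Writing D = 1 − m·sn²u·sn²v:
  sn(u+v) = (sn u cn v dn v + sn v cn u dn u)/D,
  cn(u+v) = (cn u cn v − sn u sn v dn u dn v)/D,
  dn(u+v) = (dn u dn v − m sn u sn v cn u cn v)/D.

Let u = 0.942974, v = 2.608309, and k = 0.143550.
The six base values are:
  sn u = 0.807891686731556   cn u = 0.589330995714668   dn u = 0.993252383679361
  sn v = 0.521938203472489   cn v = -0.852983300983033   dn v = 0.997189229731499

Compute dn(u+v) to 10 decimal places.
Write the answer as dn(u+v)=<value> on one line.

dn(u+v)=0.9984869545

m = k² = 0.0206066025
D = 1 − m·sn²u·sn²v = 0.9963360389782396
dn(u+v) = (dn u·dn v − m·sn u·sn v·cn u·cn v)/D = 0.9948285371868254/0.9963360389782396 = 0.9984869544687351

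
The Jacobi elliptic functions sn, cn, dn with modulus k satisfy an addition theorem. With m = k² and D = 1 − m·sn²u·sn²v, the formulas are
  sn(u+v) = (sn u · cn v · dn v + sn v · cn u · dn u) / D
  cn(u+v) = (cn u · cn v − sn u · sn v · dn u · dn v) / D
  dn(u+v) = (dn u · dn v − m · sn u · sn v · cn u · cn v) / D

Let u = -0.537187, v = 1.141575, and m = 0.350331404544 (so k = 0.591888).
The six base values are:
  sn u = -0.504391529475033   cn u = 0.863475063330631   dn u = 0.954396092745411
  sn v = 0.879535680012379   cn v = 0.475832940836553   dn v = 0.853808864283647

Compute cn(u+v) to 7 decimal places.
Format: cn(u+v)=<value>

cn(u+v)=0.8295689

m = k² = 0.350331404544
D = 1 − m·sn²u·sn²v = 0.9310520173405439
cn(u+v) = (cn u·cn v − sn u·sn v·dn u·dn v)/D = 0.7723717575419133/0.9310520173405439 = 0.8295688566876373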